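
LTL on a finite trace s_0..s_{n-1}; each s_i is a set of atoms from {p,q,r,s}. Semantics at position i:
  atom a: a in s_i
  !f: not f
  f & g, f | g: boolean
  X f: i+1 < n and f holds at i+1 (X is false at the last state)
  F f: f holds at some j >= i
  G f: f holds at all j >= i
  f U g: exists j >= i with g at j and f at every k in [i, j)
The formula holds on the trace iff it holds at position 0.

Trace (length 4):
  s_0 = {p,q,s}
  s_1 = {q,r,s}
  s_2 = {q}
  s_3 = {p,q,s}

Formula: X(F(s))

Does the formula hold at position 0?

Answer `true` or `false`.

Answer: true

Derivation:
s_0={p,q,s}: X(F(s))=True F(s)=True s=True
s_1={q,r,s}: X(F(s))=True F(s)=True s=True
s_2={q}: X(F(s))=True F(s)=True s=False
s_3={p,q,s}: X(F(s))=False F(s)=True s=True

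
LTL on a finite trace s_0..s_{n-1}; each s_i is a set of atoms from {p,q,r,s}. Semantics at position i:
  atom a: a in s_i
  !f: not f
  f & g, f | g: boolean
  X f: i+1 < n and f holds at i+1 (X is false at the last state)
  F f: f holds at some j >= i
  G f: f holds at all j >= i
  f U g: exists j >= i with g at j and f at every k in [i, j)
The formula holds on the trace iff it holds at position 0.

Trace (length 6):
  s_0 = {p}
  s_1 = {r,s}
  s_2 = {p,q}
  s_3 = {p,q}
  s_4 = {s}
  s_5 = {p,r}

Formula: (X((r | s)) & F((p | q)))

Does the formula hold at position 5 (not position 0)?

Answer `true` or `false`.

s_0={p}: (X((r | s)) & F((p | q)))=True X((r | s))=True (r | s)=False r=False s=False F((p | q))=True (p | q)=True p=True q=False
s_1={r,s}: (X((r | s)) & F((p | q)))=False X((r | s))=False (r | s)=True r=True s=True F((p | q))=True (p | q)=False p=False q=False
s_2={p,q}: (X((r | s)) & F((p | q)))=False X((r | s))=False (r | s)=False r=False s=False F((p | q))=True (p | q)=True p=True q=True
s_3={p,q}: (X((r | s)) & F((p | q)))=True X((r | s))=True (r | s)=False r=False s=False F((p | q))=True (p | q)=True p=True q=True
s_4={s}: (X((r | s)) & F((p | q)))=True X((r | s))=True (r | s)=True r=False s=True F((p | q))=True (p | q)=False p=False q=False
s_5={p,r}: (X((r | s)) & F((p | q)))=False X((r | s))=False (r | s)=True r=True s=False F((p | q))=True (p | q)=True p=True q=False
Evaluating at position 5: result = False

Answer: false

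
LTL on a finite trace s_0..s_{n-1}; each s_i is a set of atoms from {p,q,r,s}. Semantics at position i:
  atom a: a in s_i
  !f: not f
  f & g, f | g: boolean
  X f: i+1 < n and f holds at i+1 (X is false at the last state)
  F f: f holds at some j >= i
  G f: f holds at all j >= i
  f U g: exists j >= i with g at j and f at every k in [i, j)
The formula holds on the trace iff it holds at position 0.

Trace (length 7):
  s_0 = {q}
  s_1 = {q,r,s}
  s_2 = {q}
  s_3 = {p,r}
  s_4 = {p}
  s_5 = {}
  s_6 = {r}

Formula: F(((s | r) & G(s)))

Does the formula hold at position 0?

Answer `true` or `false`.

s_0={q}: F(((s | r) & G(s)))=False ((s | r) & G(s))=False (s | r)=False s=False r=False G(s)=False
s_1={q,r,s}: F(((s | r) & G(s)))=False ((s | r) & G(s))=False (s | r)=True s=True r=True G(s)=False
s_2={q}: F(((s | r) & G(s)))=False ((s | r) & G(s))=False (s | r)=False s=False r=False G(s)=False
s_3={p,r}: F(((s | r) & G(s)))=False ((s | r) & G(s))=False (s | r)=True s=False r=True G(s)=False
s_4={p}: F(((s | r) & G(s)))=False ((s | r) & G(s))=False (s | r)=False s=False r=False G(s)=False
s_5={}: F(((s | r) & G(s)))=False ((s | r) & G(s))=False (s | r)=False s=False r=False G(s)=False
s_6={r}: F(((s | r) & G(s)))=False ((s | r) & G(s))=False (s | r)=True s=False r=True G(s)=False

Answer: false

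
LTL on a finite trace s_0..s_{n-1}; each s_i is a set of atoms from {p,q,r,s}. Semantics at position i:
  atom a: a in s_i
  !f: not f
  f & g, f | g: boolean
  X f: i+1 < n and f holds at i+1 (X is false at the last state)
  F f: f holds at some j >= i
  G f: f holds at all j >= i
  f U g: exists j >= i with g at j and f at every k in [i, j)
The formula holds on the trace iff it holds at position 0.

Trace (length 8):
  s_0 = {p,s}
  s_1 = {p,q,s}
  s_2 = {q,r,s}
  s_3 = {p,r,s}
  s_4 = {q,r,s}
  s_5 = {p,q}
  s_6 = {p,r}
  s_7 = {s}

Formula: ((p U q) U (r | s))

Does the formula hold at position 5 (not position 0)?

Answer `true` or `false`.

s_0={p,s}: ((p U q) U (r | s))=True (p U q)=True p=True q=False (r | s)=True r=False s=True
s_1={p,q,s}: ((p U q) U (r | s))=True (p U q)=True p=True q=True (r | s)=True r=False s=True
s_2={q,r,s}: ((p U q) U (r | s))=True (p U q)=True p=False q=True (r | s)=True r=True s=True
s_3={p,r,s}: ((p U q) U (r | s))=True (p U q)=True p=True q=False (r | s)=True r=True s=True
s_4={q,r,s}: ((p U q) U (r | s))=True (p U q)=True p=False q=True (r | s)=True r=True s=True
s_5={p,q}: ((p U q) U (r | s))=True (p U q)=True p=True q=True (r | s)=False r=False s=False
s_6={p,r}: ((p U q) U (r | s))=True (p U q)=False p=True q=False (r | s)=True r=True s=False
s_7={s}: ((p U q) U (r | s))=True (p U q)=False p=False q=False (r | s)=True r=False s=True
Evaluating at position 5: result = True

Answer: true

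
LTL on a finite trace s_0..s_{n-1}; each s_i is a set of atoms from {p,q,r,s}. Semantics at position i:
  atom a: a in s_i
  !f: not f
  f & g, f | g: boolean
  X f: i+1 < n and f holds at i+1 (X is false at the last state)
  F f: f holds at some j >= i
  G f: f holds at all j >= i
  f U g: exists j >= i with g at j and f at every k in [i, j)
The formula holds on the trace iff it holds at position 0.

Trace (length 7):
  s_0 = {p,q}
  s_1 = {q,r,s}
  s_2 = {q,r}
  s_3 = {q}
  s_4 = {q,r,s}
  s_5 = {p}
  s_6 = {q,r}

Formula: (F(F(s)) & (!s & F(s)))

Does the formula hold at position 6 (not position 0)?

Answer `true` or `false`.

Answer: false

Derivation:
s_0={p,q}: (F(F(s)) & (!s & F(s)))=True F(F(s))=True F(s)=True s=False (!s & F(s))=True !s=True
s_1={q,r,s}: (F(F(s)) & (!s & F(s)))=False F(F(s))=True F(s)=True s=True (!s & F(s))=False !s=False
s_2={q,r}: (F(F(s)) & (!s & F(s)))=True F(F(s))=True F(s)=True s=False (!s & F(s))=True !s=True
s_3={q}: (F(F(s)) & (!s & F(s)))=True F(F(s))=True F(s)=True s=False (!s & F(s))=True !s=True
s_4={q,r,s}: (F(F(s)) & (!s & F(s)))=False F(F(s))=True F(s)=True s=True (!s & F(s))=False !s=False
s_5={p}: (F(F(s)) & (!s & F(s)))=False F(F(s))=False F(s)=False s=False (!s & F(s))=False !s=True
s_6={q,r}: (F(F(s)) & (!s & F(s)))=False F(F(s))=False F(s)=False s=False (!s & F(s))=False !s=True
Evaluating at position 6: result = False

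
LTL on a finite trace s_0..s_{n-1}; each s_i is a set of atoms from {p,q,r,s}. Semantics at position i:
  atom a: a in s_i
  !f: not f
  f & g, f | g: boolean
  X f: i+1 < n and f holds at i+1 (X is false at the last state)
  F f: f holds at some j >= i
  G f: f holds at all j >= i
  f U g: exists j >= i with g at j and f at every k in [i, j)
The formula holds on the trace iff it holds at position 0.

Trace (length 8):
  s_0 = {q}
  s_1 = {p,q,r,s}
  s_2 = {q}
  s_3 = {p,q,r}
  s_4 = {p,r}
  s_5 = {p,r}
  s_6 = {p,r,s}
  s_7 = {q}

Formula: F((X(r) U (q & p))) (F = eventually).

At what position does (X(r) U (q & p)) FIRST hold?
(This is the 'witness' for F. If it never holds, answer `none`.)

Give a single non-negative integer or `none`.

Answer: 0

Derivation:
s_0={q}: (X(r) U (q & p))=True X(r)=True r=False (q & p)=False q=True p=False
s_1={p,q,r,s}: (X(r) U (q & p))=True X(r)=False r=True (q & p)=True q=True p=True
s_2={q}: (X(r) U (q & p))=True X(r)=True r=False (q & p)=False q=True p=False
s_3={p,q,r}: (X(r) U (q & p))=True X(r)=True r=True (q & p)=True q=True p=True
s_4={p,r}: (X(r) U (q & p))=False X(r)=True r=True (q & p)=False q=False p=True
s_5={p,r}: (X(r) U (q & p))=False X(r)=True r=True (q & p)=False q=False p=True
s_6={p,r,s}: (X(r) U (q & p))=False X(r)=False r=True (q & p)=False q=False p=True
s_7={q}: (X(r) U (q & p))=False X(r)=False r=False (q & p)=False q=True p=False
F((X(r) U (q & p))) holds; first witness at position 0.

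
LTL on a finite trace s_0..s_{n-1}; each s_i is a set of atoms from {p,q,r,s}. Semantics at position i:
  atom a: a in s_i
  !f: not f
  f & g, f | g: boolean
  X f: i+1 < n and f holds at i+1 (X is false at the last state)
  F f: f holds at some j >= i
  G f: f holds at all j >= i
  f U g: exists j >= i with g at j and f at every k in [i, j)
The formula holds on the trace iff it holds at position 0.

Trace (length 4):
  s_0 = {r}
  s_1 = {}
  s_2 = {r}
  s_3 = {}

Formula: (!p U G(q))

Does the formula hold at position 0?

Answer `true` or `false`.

Answer: false

Derivation:
s_0={r}: (!p U G(q))=False !p=True p=False G(q)=False q=False
s_1={}: (!p U G(q))=False !p=True p=False G(q)=False q=False
s_2={r}: (!p U G(q))=False !p=True p=False G(q)=False q=False
s_3={}: (!p U G(q))=False !p=True p=False G(q)=False q=False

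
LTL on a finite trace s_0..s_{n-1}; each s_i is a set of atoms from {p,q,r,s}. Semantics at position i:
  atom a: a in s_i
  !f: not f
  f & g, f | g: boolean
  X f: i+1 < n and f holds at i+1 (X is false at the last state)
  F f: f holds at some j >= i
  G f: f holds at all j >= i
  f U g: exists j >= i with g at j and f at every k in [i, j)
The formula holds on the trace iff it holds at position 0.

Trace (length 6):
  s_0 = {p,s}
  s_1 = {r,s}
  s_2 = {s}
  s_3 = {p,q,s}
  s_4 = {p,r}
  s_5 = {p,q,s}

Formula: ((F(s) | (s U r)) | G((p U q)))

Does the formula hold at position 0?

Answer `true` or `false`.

s_0={p,s}: ((F(s) | (s U r)) | G((p U q)))=True (F(s) | (s U r))=True F(s)=True s=True (s U r)=True r=False G((p U q))=False (p U q)=False p=True q=False
s_1={r,s}: ((F(s) | (s U r)) | G((p U q)))=True (F(s) | (s U r))=True F(s)=True s=True (s U r)=True r=True G((p U q))=False (p U q)=False p=False q=False
s_2={s}: ((F(s) | (s U r)) | G((p U q)))=True (F(s) | (s U r))=True F(s)=True s=True (s U r)=True r=False G((p U q))=False (p U q)=False p=False q=False
s_3={p,q,s}: ((F(s) | (s U r)) | G((p U q)))=True (F(s) | (s U r))=True F(s)=True s=True (s U r)=True r=False G((p U q))=True (p U q)=True p=True q=True
s_4={p,r}: ((F(s) | (s U r)) | G((p U q)))=True (F(s) | (s U r))=True F(s)=True s=False (s U r)=True r=True G((p U q))=True (p U q)=True p=True q=False
s_5={p,q,s}: ((F(s) | (s U r)) | G((p U q)))=True (F(s) | (s U r))=True F(s)=True s=True (s U r)=False r=False G((p U q))=True (p U q)=True p=True q=True

Answer: true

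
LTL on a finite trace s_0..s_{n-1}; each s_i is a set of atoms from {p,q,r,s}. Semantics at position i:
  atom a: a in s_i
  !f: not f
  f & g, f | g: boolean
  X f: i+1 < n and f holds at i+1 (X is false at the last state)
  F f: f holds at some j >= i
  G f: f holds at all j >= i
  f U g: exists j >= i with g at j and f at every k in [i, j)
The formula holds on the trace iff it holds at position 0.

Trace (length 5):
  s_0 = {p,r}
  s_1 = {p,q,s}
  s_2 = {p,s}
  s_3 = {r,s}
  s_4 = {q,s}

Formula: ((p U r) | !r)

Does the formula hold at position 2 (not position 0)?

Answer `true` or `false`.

s_0={p,r}: ((p U r) | !r)=True (p U r)=True p=True r=True !r=False
s_1={p,q,s}: ((p U r) | !r)=True (p U r)=True p=True r=False !r=True
s_2={p,s}: ((p U r) | !r)=True (p U r)=True p=True r=False !r=True
s_3={r,s}: ((p U r) | !r)=True (p U r)=True p=False r=True !r=False
s_4={q,s}: ((p U r) | !r)=True (p U r)=False p=False r=False !r=True
Evaluating at position 2: result = True

Answer: true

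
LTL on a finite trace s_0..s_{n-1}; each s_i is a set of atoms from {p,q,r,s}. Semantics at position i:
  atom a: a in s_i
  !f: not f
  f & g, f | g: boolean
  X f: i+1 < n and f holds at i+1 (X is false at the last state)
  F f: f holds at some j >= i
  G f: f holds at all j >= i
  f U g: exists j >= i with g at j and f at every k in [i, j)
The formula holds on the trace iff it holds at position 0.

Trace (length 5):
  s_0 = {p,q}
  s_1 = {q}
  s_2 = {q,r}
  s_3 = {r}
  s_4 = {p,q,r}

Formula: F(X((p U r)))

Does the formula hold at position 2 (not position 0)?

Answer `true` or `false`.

Answer: true

Derivation:
s_0={p,q}: F(X((p U r)))=True X((p U r))=False (p U r)=False p=True r=False
s_1={q}: F(X((p U r)))=True X((p U r))=True (p U r)=False p=False r=False
s_2={q,r}: F(X((p U r)))=True X((p U r))=True (p U r)=True p=False r=True
s_3={r}: F(X((p U r)))=True X((p U r))=True (p U r)=True p=False r=True
s_4={p,q,r}: F(X((p U r)))=False X((p U r))=False (p U r)=True p=True r=True
Evaluating at position 2: result = True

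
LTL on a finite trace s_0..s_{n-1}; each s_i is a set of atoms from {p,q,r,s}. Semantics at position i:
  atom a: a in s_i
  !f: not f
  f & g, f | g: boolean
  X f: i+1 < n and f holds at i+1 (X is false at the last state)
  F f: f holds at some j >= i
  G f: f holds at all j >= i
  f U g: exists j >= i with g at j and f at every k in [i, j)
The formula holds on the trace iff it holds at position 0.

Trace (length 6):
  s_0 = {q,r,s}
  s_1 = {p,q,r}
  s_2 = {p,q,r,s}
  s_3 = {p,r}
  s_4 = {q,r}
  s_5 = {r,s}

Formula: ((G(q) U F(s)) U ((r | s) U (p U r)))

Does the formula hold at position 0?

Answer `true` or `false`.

s_0={q,r,s}: ((G(q) U F(s)) U ((r | s) U (p U r)))=True (G(q) U F(s))=True G(q)=False q=True F(s)=True s=True ((r | s) U (p U r))=True (r | s)=True r=True (p U r)=True p=False
s_1={p,q,r}: ((G(q) U F(s)) U ((r | s) U (p U r)))=True (G(q) U F(s))=True G(q)=False q=True F(s)=True s=False ((r | s) U (p U r))=True (r | s)=True r=True (p U r)=True p=True
s_2={p,q,r,s}: ((G(q) U F(s)) U ((r | s) U (p U r)))=True (G(q) U F(s))=True G(q)=False q=True F(s)=True s=True ((r | s) U (p U r))=True (r | s)=True r=True (p U r)=True p=True
s_3={p,r}: ((G(q) U F(s)) U ((r | s) U (p U r)))=True (G(q) U F(s))=True G(q)=False q=False F(s)=True s=False ((r | s) U (p U r))=True (r | s)=True r=True (p U r)=True p=True
s_4={q,r}: ((G(q) U F(s)) U ((r | s) U (p U r)))=True (G(q) U F(s))=True G(q)=False q=True F(s)=True s=False ((r | s) U (p U r))=True (r | s)=True r=True (p U r)=True p=False
s_5={r,s}: ((G(q) U F(s)) U ((r | s) U (p U r)))=True (G(q) U F(s))=True G(q)=False q=False F(s)=True s=True ((r | s) U (p U r))=True (r | s)=True r=True (p U r)=True p=False

Answer: true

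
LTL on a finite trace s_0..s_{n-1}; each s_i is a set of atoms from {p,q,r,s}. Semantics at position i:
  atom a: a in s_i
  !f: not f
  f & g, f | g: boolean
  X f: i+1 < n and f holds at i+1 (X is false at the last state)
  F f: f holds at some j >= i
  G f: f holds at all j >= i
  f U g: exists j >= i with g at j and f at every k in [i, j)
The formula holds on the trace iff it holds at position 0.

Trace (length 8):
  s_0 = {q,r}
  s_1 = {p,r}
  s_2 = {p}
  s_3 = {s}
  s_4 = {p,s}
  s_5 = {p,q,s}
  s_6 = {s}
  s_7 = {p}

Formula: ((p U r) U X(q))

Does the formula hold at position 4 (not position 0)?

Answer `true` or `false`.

s_0={q,r}: ((p U r) U X(q))=False (p U r)=True p=False r=True X(q)=False q=True
s_1={p,r}: ((p U r) U X(q))=False (p U r)=True p=True r=True X(q)=False q=False
s_2={p}: ((p U r) U X(q))=False (p U r)=False p=True r=False X(q)=False q=False
s_3={s}: ((p U r) U X(q))=False (p U r)=False p=False r=False X(q)=False q=False
s_4={p,s}: ((p U r) U X(q))=True (p U r)=False p=True r=False X(q)=True q=False
s_5={p,q,s}: ((p U r) U X(q))=False (p U r)=False p=True r=False X(q)=False q=True
s_6={s}: ((p U r) U X(q))=False (p U r)=False p=False r=False X(q)=False q=False
s_7={p}: ((p U r) U X(q))=False (p U r)=False p=True r=False X(q)=False q=False
Evaluating at position 4: result = True

Answer: true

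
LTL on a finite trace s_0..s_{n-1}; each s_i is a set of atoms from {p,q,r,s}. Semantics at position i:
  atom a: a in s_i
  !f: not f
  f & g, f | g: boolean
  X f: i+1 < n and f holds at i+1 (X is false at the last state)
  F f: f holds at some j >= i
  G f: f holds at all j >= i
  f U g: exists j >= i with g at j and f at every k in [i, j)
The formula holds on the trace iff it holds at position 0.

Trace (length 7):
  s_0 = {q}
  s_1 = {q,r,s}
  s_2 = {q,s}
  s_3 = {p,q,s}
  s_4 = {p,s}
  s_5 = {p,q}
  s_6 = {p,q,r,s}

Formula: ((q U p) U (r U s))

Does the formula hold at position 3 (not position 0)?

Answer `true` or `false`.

Answer: true

Derivation:
s_0={q}: ((q U p) U (r U s))=True (q U p)=True q=True p=False (r U s)=False r=False s=False
s_1={q,r,s}: ((q U p) U (r U s))=True (q U p)=True q=True p=False (r U s)=True r=True s=True
s_2={q,s}: ((q U p) U (r U s))=True (q U p)=True q=True p=False (r U s)=True r=False s=True
s_3={p,q,s}: ((q U p) U (r U s))=True (q U p)=True q=True p=True (r U s)=True r=False s=True
s_4={p,s}: ((q U p) U (r U s))=True (q U p)=True q=False p=True (r U s)=True r=False s=True
s_5={p,q}: ((q U p) U (r U s))=True (q U p)=True q=True p=True (r U s)=False r=False s=False
s_6={p,q,r,s}: ((q U p) U (r U s))=True (q U p)=True q=True p=True (r U s)=True r=True s=True
Evaluating at position 3: result = True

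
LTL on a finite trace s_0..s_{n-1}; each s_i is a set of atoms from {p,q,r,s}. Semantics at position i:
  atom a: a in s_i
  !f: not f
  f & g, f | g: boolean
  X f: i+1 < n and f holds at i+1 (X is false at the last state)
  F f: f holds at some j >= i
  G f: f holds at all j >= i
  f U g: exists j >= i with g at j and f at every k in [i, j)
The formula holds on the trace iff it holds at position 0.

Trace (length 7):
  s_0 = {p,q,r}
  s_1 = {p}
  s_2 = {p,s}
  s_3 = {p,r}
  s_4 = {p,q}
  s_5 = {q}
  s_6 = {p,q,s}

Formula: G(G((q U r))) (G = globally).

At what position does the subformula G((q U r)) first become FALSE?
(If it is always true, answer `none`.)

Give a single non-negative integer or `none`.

s_0={p,q,r}: G((q U r))=False (q U r)=True q=True r=True
s_1={p}: G((q U r))=False (q U r)=False q=False r=False
s_2={p,s}: G((q U r))=False (q U r)=False q=False r=False
s_3={p,r}: G((q U r))=False (q U r)=True q=False r=True
s_4={p,q}: G((q U r))=False (q U r)=False q=True r=False
s_5={q}: G((q U r))=False (q U r)=False q=True r=False
s_6={p,q,s}: G((q U r))=False (q U r)=False q=True r=False
G(G((q U r))) holds globally = False
First violation at position 0.

Answer: 0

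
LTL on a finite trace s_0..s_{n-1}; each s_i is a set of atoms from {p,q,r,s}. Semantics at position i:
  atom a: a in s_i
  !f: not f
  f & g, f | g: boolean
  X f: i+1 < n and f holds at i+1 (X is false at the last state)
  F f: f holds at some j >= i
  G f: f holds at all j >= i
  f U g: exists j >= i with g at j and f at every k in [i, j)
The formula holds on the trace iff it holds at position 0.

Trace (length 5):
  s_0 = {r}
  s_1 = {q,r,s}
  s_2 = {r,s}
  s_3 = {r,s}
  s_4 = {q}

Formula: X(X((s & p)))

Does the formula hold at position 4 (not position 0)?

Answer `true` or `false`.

Answer: false

Derivation:
s_0={r}: X(X((s & p)))=False X((s & p))=False (s & p)=False s=False p=False
s_1={q,r,s}: X(X((s & p)))=False X((s & p))=False (s & p)=False s=True p=False
s_2={r,s}: X(X((s & p)))=False X((s & p))=False (s & p)=False s=True p=False
s_3={r,s}: X(X((s & p)))=False X((s & p))=False (s & p)=False s=True p=False
s_4={q}: X(X((s & p)))=False X((s & p))=False (s & p)=False s=False p=False
Evaluating at position 4: result = False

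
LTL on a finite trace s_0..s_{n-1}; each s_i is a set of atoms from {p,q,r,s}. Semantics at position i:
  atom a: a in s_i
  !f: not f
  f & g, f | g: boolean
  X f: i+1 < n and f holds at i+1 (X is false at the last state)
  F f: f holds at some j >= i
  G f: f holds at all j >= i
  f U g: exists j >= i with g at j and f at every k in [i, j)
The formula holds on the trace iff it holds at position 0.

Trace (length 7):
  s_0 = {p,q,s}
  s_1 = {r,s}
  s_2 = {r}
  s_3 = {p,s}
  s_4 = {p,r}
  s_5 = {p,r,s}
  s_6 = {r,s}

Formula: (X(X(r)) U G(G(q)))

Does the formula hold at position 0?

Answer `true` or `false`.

Answer: false

Derivation:
s_0={p,q,s}: (X(X(r)) U G(G(q)))=False X(X(r))=True X(r)=True r=False G(G(q))=False G(q)=False q=True
s_1={r,s}: (X(X(r)) U G(G(q)))=False X(X(r))=False X(r)=True r=True G(G(q))=False G(q)=False q=False
s_2={r}: (X(X(r)) U G(G(q)))=False X(X(r))=True X(r)=False r=True G(G(q))=False G(q)=False q=False
s_3={p,s}: (X(X(r)) U G(G(q)))=False X(X(r))=True X(r)=True r=False G(G(q))=False G(q)=False q=False
s_4={p,r}: (X(X(r)) U G(G(q)))=False X(X(r))=True X(r)=True r=True G(G(q))=False G(q)=False q=False
s_5={p,r,s}: (X(X(r)) U G(G(q)))=False X(X(r))=False X(r)=True r=True G(G(q))=False G(q)=False q=False
s_6={r,s}: (X(X(r)) U G(G(q)))=False X(X(r))=False X(r)=False r=True G(G(q))=False G(q)=False q=False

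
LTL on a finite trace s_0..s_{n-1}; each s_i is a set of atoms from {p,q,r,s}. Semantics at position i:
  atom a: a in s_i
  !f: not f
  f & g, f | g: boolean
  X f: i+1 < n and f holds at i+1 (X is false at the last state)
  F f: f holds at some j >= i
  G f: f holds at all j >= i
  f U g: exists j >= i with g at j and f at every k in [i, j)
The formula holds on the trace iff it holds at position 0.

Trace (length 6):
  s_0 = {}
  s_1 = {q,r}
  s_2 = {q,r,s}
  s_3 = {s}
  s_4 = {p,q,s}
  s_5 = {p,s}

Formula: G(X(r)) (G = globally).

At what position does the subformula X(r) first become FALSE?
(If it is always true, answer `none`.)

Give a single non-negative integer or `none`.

Answer: 2

Derivation:
s_0={}: X(r)=True r=False
s_1={q,r}: X(r)=True r=True
s_2={q,r,s}: X(r)=False r=True
s_3={s}: X(r)=False r=False
s_4={p,q,s}: X(r)=False r=False
s_5={p,s}: X(r)=False r=False
G(X(r)) holds globally = False
First violation at position 2.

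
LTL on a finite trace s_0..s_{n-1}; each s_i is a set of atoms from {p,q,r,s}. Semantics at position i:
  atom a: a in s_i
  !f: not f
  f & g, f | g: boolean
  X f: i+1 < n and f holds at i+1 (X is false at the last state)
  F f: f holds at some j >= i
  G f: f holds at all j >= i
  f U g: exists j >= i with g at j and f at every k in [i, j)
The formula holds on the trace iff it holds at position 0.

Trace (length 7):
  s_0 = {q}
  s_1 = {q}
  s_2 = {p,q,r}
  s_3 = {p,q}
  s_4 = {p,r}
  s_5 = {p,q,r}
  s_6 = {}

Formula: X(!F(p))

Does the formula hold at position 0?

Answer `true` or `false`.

Answer: false

Derivation:
s_0={q}: X(!F(p))=False !F(p)=False F(p)=True p=False
s_1={q}: X(!F(p))=False !F(p)=False F(p)=True p=False
s_2={p,q,r}: X(!F(p))=False !F(p)=False F(p)=True p=True
s_3={p,q}: X(!F(p))=False !F(p)=False F(p)=True p=True
s_4={p,r}: X(!F(p))=False !F(p)=False F(p)=True p=True
s_5={p,q,r}: X(!F(p))=True !F(p)=False F(p)=True p=True
s_6={}: X(!F(p))=False !F(p)=True F(p)=False p=False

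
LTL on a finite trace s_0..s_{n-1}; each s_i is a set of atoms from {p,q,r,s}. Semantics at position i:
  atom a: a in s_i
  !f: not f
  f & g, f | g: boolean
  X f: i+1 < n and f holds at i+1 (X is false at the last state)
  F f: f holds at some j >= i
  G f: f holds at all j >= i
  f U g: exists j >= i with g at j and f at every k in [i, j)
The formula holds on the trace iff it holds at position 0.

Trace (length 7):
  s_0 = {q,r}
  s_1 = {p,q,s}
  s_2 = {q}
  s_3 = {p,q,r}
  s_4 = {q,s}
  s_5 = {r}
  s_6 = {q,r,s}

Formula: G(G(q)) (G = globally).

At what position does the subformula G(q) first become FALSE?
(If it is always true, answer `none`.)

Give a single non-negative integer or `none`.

s_0={q,r}: G(q)=False q=True
s_1={p,q,s}: G(q)=False q=True
s_2={q}: G(q)=False q=True
s_3={p,q,r}: G(q)=False q=True
s_4={q,s}: G(q)=False q=True
s_5={r}: G(q)=False q=False
s_6={q,r,s}: G(q)=True q=True
G(G(q)) holds globally = False
First violation at position 0.

Answer: 0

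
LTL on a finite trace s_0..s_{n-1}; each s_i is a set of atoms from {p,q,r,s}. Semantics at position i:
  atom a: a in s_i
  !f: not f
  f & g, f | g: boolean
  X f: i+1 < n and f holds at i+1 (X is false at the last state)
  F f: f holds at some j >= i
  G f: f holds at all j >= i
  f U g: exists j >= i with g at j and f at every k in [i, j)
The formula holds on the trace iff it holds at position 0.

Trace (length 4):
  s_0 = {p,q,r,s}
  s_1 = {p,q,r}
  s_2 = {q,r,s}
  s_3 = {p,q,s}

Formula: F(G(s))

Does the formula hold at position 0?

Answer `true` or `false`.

s_0={p,q,r,s}: F(G(s))=True G(s)=False s=True
s_1={p,q,r}: F(G(s))=True G(s)=False s=False
s_2={q,r,s}: F(G(s))=True G(s)=True s=True
s_3={p,q,s}: F(G(s))=True G(s)=True s=True

Answer: true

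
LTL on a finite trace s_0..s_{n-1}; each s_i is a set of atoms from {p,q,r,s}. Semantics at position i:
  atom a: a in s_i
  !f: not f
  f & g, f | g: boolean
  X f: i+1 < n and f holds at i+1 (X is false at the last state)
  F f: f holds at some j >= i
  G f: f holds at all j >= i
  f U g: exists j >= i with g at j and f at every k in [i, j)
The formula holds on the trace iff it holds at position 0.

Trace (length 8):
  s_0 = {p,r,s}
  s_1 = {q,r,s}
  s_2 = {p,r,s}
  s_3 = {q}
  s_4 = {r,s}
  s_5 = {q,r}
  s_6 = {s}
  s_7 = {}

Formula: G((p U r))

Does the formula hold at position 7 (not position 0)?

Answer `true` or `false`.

s_0={p,r,s}: G((p U r))=False (p U r)=True p=True r=True
s_1={q,r,s}: G((p U r))=False (p U r)=True p=False r=True
s_2={p,r,s}: G((p U r))=False (p U r)=True p=True r=True
s_3={q}: G((p U r))=False (p U r)=False p=False r=False
s_4={r,s}: G((p U r))=False (p U r)=True p=False r=True
s_5={q,r}: G((p U r))=False (p U r)=True p=False r=True
s_6={s}: G((p U r))=False (p U r)=False p=False r=False
s_7={}: G((p U r))=False (p U r)=False p=False r=False
Evaluating at position 7: result = False

Answer: false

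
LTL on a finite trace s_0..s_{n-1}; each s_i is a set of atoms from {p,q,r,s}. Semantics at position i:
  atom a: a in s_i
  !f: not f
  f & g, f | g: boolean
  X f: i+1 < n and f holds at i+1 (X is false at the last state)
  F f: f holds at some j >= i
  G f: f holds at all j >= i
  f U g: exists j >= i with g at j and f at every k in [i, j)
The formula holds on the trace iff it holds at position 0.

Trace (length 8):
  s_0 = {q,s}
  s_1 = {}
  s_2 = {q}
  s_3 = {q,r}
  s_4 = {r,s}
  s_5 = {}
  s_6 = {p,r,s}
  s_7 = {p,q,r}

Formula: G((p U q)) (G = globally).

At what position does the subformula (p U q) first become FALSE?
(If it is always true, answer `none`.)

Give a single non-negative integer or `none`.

s_0={q,s}: (p U q)=True p=False q=True
s_1={}: (p U q)=False p=False q=False
s_2={q}: (p U q)=True p=False q=True
s_3={q,r}: (p U q)=True p=False q=True
s_4={r,s}: (p U q)=False p=False q=False
s_5={}: (p U q)=False p=False q=False
s_6={p,r,s}: (p U q)=True p=True q=False
s_7={p,q,r}: (p U q)=True p=True q=True
G((p U q)) holds globally = False
First violation at position 1.

Answer: 1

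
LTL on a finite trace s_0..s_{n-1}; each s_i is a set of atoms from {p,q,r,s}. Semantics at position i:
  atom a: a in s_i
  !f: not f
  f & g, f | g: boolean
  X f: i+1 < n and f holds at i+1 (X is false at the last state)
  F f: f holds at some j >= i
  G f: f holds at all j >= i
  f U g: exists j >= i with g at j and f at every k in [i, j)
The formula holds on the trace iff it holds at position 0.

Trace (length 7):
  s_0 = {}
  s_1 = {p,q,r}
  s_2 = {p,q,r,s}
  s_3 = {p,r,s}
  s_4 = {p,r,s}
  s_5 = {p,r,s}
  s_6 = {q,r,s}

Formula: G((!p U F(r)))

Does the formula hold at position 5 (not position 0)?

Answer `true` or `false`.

s_0={}: G((!p U F(r)))=True (!p U F(r))=True !p=True p=False F(r)=True r=False
s_1={p,q,r}: G((!p U F(r)))=True (!p U F(r))=True !p=False p=True F(r)=True r=True
s_2={p,q,r,s}: G((!p U F(r)))=True (!p U F(r))=True !p=False p=True F(r)=True r=True
s_3={p,r,s}: G((!p U F(r)))=True (!p U F(r))=True !p=False p=True F(r)=True r=True
s_4={p,r,s}: G((!p U F(r)))=True (!p U F(r))=True !p=False p=True F(r)=True r=True
s_5={p,r,s}: G((!p U F(r)))=True (!p U F(r))=True !p=False p=True F(r)=True r=True
s_6={q,r,s}: G((!p U F(r)))=True (!p U F(r))=True !p=True p=False F(r)=True r=True
Evaluating at position 5: result = True

Answer: true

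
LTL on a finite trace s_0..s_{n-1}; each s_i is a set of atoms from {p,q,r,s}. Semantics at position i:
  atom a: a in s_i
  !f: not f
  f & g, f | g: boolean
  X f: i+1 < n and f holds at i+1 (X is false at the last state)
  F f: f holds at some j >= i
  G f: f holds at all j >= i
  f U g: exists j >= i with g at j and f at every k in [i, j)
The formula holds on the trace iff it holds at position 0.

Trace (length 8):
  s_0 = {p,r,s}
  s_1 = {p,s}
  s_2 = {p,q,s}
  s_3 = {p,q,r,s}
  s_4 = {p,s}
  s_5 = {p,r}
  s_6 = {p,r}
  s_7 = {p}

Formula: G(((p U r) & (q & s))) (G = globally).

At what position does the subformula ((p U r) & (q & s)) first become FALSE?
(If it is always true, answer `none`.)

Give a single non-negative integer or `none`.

Answer: 0

Derivation:
s_0={p,r,s}: ((p U r) & (q & s))=False (p U r)=True p=True r=True (q & s)=False q=False s=True
s_1={p,s}: ((p U r) & (q & s))=False (p U r)=True p=True r=False (q & s)=False q=False s=True
s_2={p,q,s}: ((p U r) & (q & s))=True (p U r)=True p=True r=False (q & s)=True q=True s=True
s_3={p,q,r,s}: ((p U r) & (q & s))=True (p U r)=True p=True r=True (q & s)=True q=True s=True
s_4={p,s}: ((p U r) & (q & s))=False (p U r)=True p=True r=False (q & s)=False q=False s=True
s_5={p,r}: ((p U r) & (q & s))=False (p U r)=True p=True r=True (q & s)=False q=False s=False
s_6={p,r}: ((p U r) & (q & s))=False (p U r)=True p=True r=True (q & s)=False q=False s=False
s_7={p}: ((p U r) & (q & s))=False (p U r)=False p=True r=False (q & s)=False q=False s=False
G(((p U r) & (q & s))) holds globally = False
First violation at position 0.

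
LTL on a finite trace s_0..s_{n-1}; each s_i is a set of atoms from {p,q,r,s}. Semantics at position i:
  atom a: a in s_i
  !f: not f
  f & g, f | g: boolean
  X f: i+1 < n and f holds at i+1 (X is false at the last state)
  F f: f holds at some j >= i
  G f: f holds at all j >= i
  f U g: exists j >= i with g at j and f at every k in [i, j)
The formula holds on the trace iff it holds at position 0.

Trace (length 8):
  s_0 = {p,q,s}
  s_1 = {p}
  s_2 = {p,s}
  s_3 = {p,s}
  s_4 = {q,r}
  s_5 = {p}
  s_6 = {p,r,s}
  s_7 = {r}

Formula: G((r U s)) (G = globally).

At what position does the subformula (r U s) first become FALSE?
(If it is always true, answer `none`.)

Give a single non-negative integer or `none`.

s_0={p,q,s}: (r U s)=True r=False s=True
s_1={p}: (r U s)=False r=False s=False
s_2={p,s}: (r U s)=True r=False s=True
s_3={p,s}: (r U s)=True r=False s=True
s_4={q,r}: (r U s)=False r=True s=False
s_5={p}: (r U s)=False r=False s=False
s_6={p,r,s}: (r U s)=True r=True s=True
s_7={r}: (r U s)=False r=True s=False
G((r U s)) holds globally = False
First violation at position 1.

Answer: 1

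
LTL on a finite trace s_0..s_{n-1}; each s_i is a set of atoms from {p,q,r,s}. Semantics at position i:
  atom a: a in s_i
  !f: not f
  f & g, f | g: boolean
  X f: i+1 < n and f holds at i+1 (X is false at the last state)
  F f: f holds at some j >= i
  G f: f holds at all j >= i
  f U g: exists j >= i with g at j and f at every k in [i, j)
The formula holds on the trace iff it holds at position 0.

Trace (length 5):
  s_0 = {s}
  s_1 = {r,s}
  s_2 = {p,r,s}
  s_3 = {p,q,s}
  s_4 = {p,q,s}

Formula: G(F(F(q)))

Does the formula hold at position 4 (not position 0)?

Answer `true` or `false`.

Answer: true

Derivation:
s_0={s}: G(F(F(q)))=True F(F(q))=True F(q)=True q=False
s_1={r,s}: G(F(F(q)))=True F(F(q))=True F(q)=True q=False
s_2={p,r,s}: G(F(F(q)))=True F(F(q))=True F(q)=True q=False
s_3={p,q,s}: G(F(F(q)))=True F(F(q))=True F(q)=True q=True
s_4={p,q,s}: G(F(F(q)))=True F(F(q))=True F(q)=True q=True
Evaluating at position 4: result = True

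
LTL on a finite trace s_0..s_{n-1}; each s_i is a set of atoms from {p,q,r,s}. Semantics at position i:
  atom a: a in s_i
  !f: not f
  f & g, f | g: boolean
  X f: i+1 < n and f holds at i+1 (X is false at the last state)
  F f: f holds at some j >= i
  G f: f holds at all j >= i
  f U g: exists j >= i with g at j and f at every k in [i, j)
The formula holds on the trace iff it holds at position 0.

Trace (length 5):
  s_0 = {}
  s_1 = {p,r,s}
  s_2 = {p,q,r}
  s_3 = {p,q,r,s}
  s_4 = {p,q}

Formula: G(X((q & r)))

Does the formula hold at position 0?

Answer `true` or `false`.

Answer: false

Derivation:
s_0={}: G(X((q & r)))=False X((q & r))=False (q & r)=False q=False r=False
s_1={p,r,s}: G(X((q & r)))=False X((q & r))=True (q & r)=False q=False r=True
s_2={p,q,r}: G(X((q & r)))=False X((q & r))=True (q & r)=True q=True r=True
s_3={p,q,r,s}: G(X((q & r)))=False X((q & r))=False (q & r)=True q=True r=True
s_4={p,q}: G(X((q & r)))=False X((q & r))=False (q & r)=False q=True r=False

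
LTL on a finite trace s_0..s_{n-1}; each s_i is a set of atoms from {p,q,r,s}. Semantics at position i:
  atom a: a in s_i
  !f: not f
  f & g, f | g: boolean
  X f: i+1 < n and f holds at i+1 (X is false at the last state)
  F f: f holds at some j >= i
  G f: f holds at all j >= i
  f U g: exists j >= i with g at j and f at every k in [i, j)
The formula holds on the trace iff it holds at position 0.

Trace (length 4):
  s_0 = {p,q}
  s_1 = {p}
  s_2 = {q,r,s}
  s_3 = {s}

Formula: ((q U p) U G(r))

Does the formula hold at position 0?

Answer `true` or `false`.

s_0={p,q}: ((q U p) U G(r))=False (q U p)=True q=True p=True G(r)=False r=False
s_1={p}: ((q U p) U G(r))=False (q U p)=True q=False p=True G(r)=False r=False
s_2={q,r,s}: ((q U p) U G(r))=False (q U p)=False q=True p=False G(r)=False r=True
s_3={s}: ((q U p) U G(r))=False (q U p)=False q=False p=False G(r)=False r=False

Answer: false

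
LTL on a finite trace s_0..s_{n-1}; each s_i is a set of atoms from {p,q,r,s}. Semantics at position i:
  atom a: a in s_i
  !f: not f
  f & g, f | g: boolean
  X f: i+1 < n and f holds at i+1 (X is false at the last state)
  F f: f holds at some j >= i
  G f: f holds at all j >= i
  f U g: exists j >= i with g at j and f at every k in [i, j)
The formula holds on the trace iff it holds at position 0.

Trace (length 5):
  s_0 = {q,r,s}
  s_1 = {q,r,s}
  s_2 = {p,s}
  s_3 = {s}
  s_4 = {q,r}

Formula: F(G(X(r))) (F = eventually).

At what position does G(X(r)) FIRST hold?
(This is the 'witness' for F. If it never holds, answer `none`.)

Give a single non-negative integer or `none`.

s_0={q,r,s}: G(X(r))=False X(r)=True r=True
s_1={q,r,s}: G(X(r))=False X(r)=False r=True
s_2={p,s}: G(X(r))=False X(r)=False r=False
s_3={s}: G(X(r))=False X(r)=True r=False
s_4={q,r}: G(X(r))=False X(r)=False r=True
F(G(X(r))) does not hold (no witness exists).

Answer: none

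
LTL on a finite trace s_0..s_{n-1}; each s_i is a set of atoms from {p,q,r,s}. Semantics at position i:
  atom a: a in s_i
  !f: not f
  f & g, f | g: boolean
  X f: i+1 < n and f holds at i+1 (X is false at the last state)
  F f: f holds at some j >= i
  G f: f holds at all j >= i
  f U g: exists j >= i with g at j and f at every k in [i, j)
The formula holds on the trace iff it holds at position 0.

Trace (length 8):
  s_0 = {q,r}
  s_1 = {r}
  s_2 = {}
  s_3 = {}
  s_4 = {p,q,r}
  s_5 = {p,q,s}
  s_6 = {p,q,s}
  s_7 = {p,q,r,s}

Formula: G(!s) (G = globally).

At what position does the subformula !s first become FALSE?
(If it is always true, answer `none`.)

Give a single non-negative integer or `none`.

Answer: 5

Derivation:
s_0={q,r}: !s=True s=False
s_1={r}: !s=True s=False
s_2={}: !s=True s=False
s_3={}: !s=True s=False
s_4={p,q,r}: !s=True s=False
s_5={p,q,s}: !s=False s=True
s_6={p,q,s}: !s=False s=True
s_7={p,q,r,s}: !s=False s=True
G(!s) holds globally = False
First violation at position 5.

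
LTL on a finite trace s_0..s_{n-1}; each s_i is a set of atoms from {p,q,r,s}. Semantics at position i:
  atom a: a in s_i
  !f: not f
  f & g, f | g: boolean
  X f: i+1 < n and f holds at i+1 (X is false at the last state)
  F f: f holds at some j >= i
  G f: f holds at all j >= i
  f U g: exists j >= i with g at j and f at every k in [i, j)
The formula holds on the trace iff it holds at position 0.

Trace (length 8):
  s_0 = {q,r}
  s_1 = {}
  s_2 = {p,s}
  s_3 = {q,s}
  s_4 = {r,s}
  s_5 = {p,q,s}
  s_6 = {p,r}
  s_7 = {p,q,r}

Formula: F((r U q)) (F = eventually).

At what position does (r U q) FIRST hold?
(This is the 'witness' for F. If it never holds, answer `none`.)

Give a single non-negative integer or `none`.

Answer: 0

Derivation:
s_0={q,r}: (r U q)=True r=True q=True
s_1={}: (r U q)=False r=False q=False
s_2={p,s}: (r U q)=False r=False q=False
s_3={q,s}: (r U q)=True r=False q=True
s_4={r,s}: (r U q)=True r=True q=False
s_5={p,q,s}: (r U q)=True r=False q=True
s_6={p,r}: (r U q)=True r=True q=False
s_7={p,q,r}: (r U q)=True r=True q=True
F((r U q)) holds; first witness at position 0.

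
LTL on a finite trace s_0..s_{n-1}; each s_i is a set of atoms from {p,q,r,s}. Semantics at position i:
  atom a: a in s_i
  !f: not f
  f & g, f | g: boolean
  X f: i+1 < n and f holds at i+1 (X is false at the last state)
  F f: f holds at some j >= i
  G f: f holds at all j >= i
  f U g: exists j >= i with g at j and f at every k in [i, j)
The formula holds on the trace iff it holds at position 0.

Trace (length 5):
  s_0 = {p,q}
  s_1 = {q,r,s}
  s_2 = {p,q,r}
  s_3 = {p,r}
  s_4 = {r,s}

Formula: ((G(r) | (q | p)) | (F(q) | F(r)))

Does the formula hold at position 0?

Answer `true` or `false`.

Answer: true

Derivation:
s_0={p,q}: ((G(r) | (q | p)) | (F(q) | F(r)))=True (G(r) | (q | p))=True G(r)=False r=False (q | p)=True q=True p=True (F(q) | F(r))=True F(q)=True F(r)=True
s_1={q,r,s}: ((G(r) | (q | p)) | (F(q) | F(r)))=True (G(r) | (q | p))=True G(r)=True r=True (q | p)=True q=True p=False (F(q) | F(r))=True F(q)=True F(r)=True
s_2={p,q,r}: ((G(r) | (q | p)) | (F(q) | F(r)))=True (G(r) | (q | p))=True G(r)=True r=True (q | p)=True q=True p=True (F(q) | F(r))=True F(q)=True F(r)=True
s_3={p,r}: ((G(r) | (q | p)) | (F(q) | F(r)))=True (G(r) | (q | p))=True G(r)=True r=True (q | p)=True q=False p=True (F(q) | F(r))=True F(q)=False F(r)=True
s_4={r,s}: ((G(r) | (q | p)) | (F(q) | F(r)))=True (G(r) | (q | p))=True G(r)=True r=True (q | p)=False q=False p=False (F(q) | F(r))=True F(q)=False F(r)=True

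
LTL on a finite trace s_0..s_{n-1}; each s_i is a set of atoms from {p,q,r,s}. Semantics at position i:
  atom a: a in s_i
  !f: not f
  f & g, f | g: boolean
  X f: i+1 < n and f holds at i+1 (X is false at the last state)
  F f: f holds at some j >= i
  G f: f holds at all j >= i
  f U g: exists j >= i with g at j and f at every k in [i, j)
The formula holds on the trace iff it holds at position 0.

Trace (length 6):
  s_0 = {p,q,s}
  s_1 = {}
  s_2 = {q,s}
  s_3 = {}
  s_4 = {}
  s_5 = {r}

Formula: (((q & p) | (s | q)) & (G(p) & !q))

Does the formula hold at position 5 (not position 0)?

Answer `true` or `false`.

Answer: false

Derivation:
s_0={p,q,s}: (((q & p) | (s | q)) & (G(p) & !q))=False ((q & p) | (s | q))=True (q & p)=True q=True p=True (s | q)=True s=True (G(p) & !q)=False G(p)=False !q=False
s_1={}: (((q & p) | (s | q)) & (G(p) & !q))=False ((q & p) | (s | q))=False (q & p)=False q=False p=False (s | q)=False s=False (G(p) & !q)=False G(p)=False !q=True
s_2={q,s}: (((q & p) | (s | q)) & (G(p) & !q))=False ((q & p) | (s | q))=True (q & p)=False q=True p=False (s | q)=True s=True (G(p) & !q)=False G(p)=False !q=False
s_3={}: (((q & p) | (s | q)) & (G(p) & !q))=False ((q & p) | (s | q))=False (q & p)=False q=False p=False (s | q)=False s=False (G(p) & !q)=False G(p)=False !q=True
s_4={}: (((q & p) | (s | q)) & (G(p) & !q))=False ((q & p) | (s | q))=False (q & p)=False q=False p=False (s | q)=False s=False (G(p) & !q)=False G(p)=False !q=True
s_5={r}: (((q & p) | (s | q)) & (G(p) & !q))=False ((q & p) | (s | q))=False (q & p)=False q=False p=False (s | q)=False s=False (G(p) & !q)=False G(p)=False !q=True
Evaluating at position 5: result = False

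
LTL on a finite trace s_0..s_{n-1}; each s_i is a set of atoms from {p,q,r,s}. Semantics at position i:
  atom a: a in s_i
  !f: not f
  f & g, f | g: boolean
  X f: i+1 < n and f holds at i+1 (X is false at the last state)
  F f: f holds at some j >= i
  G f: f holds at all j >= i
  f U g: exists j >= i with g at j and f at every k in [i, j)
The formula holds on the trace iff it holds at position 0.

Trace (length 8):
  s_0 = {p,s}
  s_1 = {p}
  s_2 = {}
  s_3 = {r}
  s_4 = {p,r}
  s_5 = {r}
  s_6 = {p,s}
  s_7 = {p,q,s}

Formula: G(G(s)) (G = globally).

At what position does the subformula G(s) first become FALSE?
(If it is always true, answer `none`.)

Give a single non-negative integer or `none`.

s_0={p,s}: G(s)=False s=True
s_1={p}: G(s)=False s=False
s_2={}: G(s)=False s=False
s_3={r}: G(s)=False s=False
s_4={p,r}: G(s)=False s=False
s_5={r}: G(s)=False s=False
s_6={p,s}: G(s)=True s=True
s_7={p,q,s}: G(s)=True s=True
G(G(s)) holds globally = False
First violation at position 0.

Answer: 0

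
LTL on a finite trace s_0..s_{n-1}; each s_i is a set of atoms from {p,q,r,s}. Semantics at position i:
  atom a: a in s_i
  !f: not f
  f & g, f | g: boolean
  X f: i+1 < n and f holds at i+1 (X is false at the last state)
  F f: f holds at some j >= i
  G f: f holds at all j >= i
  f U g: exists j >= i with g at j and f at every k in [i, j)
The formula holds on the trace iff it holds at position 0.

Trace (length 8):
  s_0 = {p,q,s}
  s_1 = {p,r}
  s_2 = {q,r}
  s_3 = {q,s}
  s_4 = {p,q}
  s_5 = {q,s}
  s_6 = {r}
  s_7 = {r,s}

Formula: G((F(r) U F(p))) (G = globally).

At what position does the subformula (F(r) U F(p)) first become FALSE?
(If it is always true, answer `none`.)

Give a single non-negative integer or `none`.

s_0={p,q,s}: (F(r) U F(p))=True F(r)=True r=False F(p)=True p=True
s_1={p,r}: (F(r) U F(p))=True F(r)=True r=True F(p)=True p=True
s_2={q,r}: (F(r) U F(p))=True F(r)=True r=True F(p)=True p=False
s_3={q,s}: (F(r) U F(p))=True F(r)=True r=False F(p)=True p=False
s_4={p,q}: (F(r) U F(p))=True F(r)=True r=False F(p)=True p=True
s_5={q,s}: (F(r) U F(p))=False F(r)=True r=False F(p)=False p=False
s_6={r}: (F(r) U F(p))=False F(r)=True r=True F(p)=False p=False
s_7={r,s}: (F(r) U F(p))=False F(r)=True r=True F(p)=False p=False
G((F(r) U F(p))) holds globally = False
First violation at position 5.

Answer: 5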